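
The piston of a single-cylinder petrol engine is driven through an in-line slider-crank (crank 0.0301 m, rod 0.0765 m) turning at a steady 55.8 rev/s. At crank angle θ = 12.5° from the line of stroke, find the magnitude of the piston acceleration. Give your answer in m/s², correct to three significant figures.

ω = 2π·55.8 = 350.6 rad/s
x(θ) = r cosθ + √(L² − r² sin²θ); with ω constant, a = ω²·d²x/dθ².
d²x/dθ² = −r cosθ − r²(cos2θ)/√u − r⁴ sin²2θ/(4u^{3/2}),  u = L² − r² sin²θ = 0.00580981 m².
Substituting r = 0.0301 m, L = 0.0765 m, θ = 12.5°: d²x/dθ² = -0.040242 m.
a = ω²·d²x/dθ² = (350.6)²·(-0.040242) = -4946.6 m/s²;  |a| = 4946.6 m/s².

4950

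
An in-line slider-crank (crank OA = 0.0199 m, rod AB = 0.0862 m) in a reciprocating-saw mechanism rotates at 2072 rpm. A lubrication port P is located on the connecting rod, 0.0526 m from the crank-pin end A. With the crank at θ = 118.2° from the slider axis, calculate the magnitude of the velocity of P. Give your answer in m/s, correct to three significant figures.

3.63

ω = 217 rad/s.  Crank-pin speed |V_A| = rω = 4.3179 m/s, perpendicular to OA.
Rod angle: sinφ = −(r/L) sinθ ⇒ φ = -11.739°; ω_rod = −rω cosθ/√(L²−r²sin²θ) = +24.176 rad/s.
V_P = V_A + ω_rod × AP, with AP = 0.0526 m along the rod.
Components: V_Px = −rω sinθ − a·ω_rod·sinφ = -3.5466 m/s;  V_Py = rω cosθ + a·ω_rod·cosφ = -0.79534 m/s.
|V_P| = √(V_Px² + V_Py²) = 3.6347 m/s.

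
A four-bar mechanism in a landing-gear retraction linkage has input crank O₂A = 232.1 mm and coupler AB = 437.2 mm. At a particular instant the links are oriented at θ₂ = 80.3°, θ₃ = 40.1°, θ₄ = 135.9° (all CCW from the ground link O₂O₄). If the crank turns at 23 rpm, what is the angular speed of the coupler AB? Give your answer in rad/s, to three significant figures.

ω₂ = 2.409 rad/s (from 23 rpm).
Differentiating the loop-closure r₂e^{iθ₂}+r₃e^{iθ₃}=r₁+r₄e^{iθ₄} gives r₂ω₂e^{iθ₂}+r₃ω₃e^{iθ₃}=r₄ω₄e^{iθ₄}.
Eliminating the other unknown: ω₃ = r₂ω₂ sin(θ₄−θ₂) / [r₃ sin(θ₃−θ₄)].
Numerator sine = +0.82511; denominator sine = -0.99488.
Result = 0.2321·2.409·(+0.82511) / (0.4372·(-0.99488)) = -1.0605 rad/s; magnitude 1.0605 rad/s.

1.06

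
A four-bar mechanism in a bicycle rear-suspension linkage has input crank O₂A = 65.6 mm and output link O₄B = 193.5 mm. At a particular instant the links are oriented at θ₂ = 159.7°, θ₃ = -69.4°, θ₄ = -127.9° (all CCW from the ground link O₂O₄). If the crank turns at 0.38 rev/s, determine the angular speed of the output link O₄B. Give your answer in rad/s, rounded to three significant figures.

ω₂ = 2.388 rad/s (from 0.38 rev/s).
Differentiating the loop-closure r₂e^{iθ₂}+r₃e^{iθ₃}=r₁+r₄e^{iθ₄} gives r₂ω₂e^{iθ₂}+r₃ω₃e^{iθ₃}=r₄ω₄e^{iθ₄}.
Eliminating the other unknown: ω₄ = r₂ω₂ sin(θ₂−θ₃) / [r₄ sin(θ₄−θ₃)].
Numerator sine = -0.75585; denominator sine = -0.85264.
Result = 0.0656·2.388·(-0.75585) / (0.1935·(-0.85264)) = +0.71756 rad/s; magnitude 0.71756 rad/s.

0.718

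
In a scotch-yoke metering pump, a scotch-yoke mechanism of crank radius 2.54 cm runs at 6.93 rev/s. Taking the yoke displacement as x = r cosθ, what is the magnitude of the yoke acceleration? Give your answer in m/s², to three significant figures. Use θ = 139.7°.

36.7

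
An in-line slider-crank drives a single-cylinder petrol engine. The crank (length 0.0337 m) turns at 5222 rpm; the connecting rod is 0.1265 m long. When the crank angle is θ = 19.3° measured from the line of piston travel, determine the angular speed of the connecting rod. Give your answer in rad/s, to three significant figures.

ω = 546.8 rad/s (converted from 5222 rpm).
The rod makes angle φ with the slider axis where L sinφ = r sinθ; differentiating, L cosφ·φ̇ = r ω cosθ.
L cosφ = √(L² − r² sin²θ) = 0.12601 m.
|ω_rod| = r ω |cosθ| / √(L² − r² sin²θ) = 0.0337·546.8·0.94380/0.12601 = 138.03 rad/s.

138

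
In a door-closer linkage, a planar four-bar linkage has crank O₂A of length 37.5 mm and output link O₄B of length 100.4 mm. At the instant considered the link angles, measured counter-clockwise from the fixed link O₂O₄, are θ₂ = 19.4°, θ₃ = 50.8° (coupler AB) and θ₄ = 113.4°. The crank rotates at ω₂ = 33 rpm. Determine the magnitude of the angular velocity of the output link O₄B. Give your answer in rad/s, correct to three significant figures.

ω₂ = 3.456 rad/s (from 33 rpm).
Differentiating the loop-closure r₂e^{iθ₂}+r₃e^{iθ₃}=r₁+r₄e^{iθ₄} gives r₂ω₂e^{iθ₂}+r₃ω₃e^{iθ₃}=r₄ω₄e^{iθ₄}.
Eliminating the other unknown: ω₄ = r₂ω₂ sin(θ₂−θ₃) / [r₄ sin(θ₄−θ₃)].
Numerator sine = -0.52101; denominator sine = +0.88782.
Result = 0.0375·3.456·(-0.52101) / (0.1004·(+0.88782)) = -0.75747 rad/s; magnitude 0.75747 rad/s.

0.757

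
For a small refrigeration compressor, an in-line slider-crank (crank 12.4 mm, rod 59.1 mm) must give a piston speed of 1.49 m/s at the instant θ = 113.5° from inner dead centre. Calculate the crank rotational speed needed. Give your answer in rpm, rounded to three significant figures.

1370

For an in-line slider-crank, |v_piston| = rω|sinθ|·[1 + r cosθ/√(L² − r² sin²θ)].
With r = 0.0124 m, L = 0.0591 m, θ = 113.5°: the bracketed kinematic factor |dx/dθ| = 0.010402 m.
ω = v/|dx/dθ| = 1.49/0.010402 = 143.24 rad/s.
N = 60ω/(2π) = 1367.9 rpm.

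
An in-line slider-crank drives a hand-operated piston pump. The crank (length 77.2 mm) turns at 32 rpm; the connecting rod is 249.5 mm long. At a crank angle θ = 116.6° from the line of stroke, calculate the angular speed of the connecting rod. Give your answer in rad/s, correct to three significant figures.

0.483

ω = 3.351 rad/s (converted from 32 rpm).
The rod makes angle φ with the slider axis where L sinφ = r sinθ; differentiating, L cosφ·φ̇ = r ω cosθ.
L cosφ = √(L² − r² sin²θ) = 0.23976 m.
|ω_rod| = r ω |cosθ| / √(L² − r² sin²θ) = 0.0772·3.351·0.44776/0.23976 = 0.48313 rad/s.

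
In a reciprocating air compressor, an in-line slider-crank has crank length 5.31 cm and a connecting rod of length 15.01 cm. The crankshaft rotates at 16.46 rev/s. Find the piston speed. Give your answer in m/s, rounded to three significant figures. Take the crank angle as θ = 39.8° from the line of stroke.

4.50

ω = 2π·16.5 = 103.4 rad/s
For an in-line slider-crank, x = r cosθ + √(L² − r² sin²θ), so v = −rω sinθ·[1 + r cosθ/√(L² − r² sin²θ)].
With r = 0.0531 m, L = 0.1501 m, θ = 39.8°: √(L² − r² sin²θ) = 0.1462 m.
v = −0.0531·103.4·0.64011·[1 + 0.0531·0.76828/0.1462] = -4.4962 m/s.
|v| = 4.4962 m/s.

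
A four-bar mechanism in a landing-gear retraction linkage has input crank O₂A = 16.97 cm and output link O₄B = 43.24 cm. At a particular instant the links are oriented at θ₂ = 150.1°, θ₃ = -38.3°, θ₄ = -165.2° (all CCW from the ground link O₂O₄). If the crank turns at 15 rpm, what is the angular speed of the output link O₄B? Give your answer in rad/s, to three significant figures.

0.113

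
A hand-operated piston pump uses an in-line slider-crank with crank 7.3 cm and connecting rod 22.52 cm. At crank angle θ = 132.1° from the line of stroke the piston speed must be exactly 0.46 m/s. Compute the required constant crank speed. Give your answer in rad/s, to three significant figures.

10.9

For an in-line slider-crank, |v_piston| = rω|sinθ|·[1 + r cosθ/√(L² − r² sin²θ)].
With r = 0.073 m, L = 0.2252 m, θ = 132.1°: the bracketed kinematic factor |dx/dθ| = 0.042037 m.
ω = v/|dx/dθ| = 0.46/0.042037 = 10.943 rad/s.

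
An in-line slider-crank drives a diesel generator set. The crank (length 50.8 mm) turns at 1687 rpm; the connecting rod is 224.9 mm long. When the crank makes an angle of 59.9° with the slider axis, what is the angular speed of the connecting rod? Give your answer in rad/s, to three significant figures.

ω = 176.7 rad/s (converted from 1687 rpm).
The rod makes angle φ with the slider axis where L sinφ = r sinθ; differentiating, L cosφ·φ̇ = r ω cosθ.
L cosφ = √(L² − r² sin²θ) = 0.22056 m.
|ω_rod| = r ω |cosθ| / √(L² − r² sin²θ) = 0.0508·176.7·0.50151/0.22056 = 20.406 rad/s.

20.4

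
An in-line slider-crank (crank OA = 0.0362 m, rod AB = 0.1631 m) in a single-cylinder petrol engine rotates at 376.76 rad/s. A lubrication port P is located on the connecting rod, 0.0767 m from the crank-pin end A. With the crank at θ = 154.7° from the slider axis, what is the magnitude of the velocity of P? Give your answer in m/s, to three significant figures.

8.40

ω = 376.8 rad/s.  Crank-pin speed |V_A| = rω = 13.639 m/s, perpendicular to OA.
Rod angle: sinφ = −(r/L) sinθ ⇒ φ = -5.443°; ω_rod = −rω cosθ/√(L²−r²sin²θ) = +75.943 rad/s.
V_P = V_A + ω_rod × AP, with AP = 0.0767 m along the rod.
Components: V_Px = −rω sinθ − a·ω_rod·sinφ = -5.2761 m/s;  V_Py = rω cosθ + a·ω_rod·cosφ = -6.5319 m/s.
|V_P| = √(V_Px² + V_Py²) = 8.3966 m/s.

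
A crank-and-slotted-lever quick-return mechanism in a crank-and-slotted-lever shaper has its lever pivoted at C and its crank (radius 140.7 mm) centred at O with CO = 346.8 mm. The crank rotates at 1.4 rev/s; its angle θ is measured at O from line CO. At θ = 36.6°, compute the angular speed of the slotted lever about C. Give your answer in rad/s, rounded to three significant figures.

2.37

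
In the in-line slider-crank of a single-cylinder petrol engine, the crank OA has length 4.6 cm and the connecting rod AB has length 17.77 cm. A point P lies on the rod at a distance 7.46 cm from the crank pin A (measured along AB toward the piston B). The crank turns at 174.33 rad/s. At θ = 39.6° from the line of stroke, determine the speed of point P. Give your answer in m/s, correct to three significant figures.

ω = 174.3 rad/s.  Crank-pin speed |V_A| = rω = 8.0192 m/s, perpendicular to OA.
Rod angle: sinφ = −(r/L) sinθ ⇒ φ = -9.498°; ω_rod = −rω cosθ/√(L²−r²sin²θ) = -35.255 rad/s.
V_P = V_A + ω_rod × AP, with AP = 0.0746 m along the rod.
Components: V_Px = −rω sinθ − a·ω_rod·sinφ = -5.5456 m/s;  V_Py = rω cosθ + a·ω_rod·cosφ = +3.5849 m/s.
|V_P| = √(V_Px² + V_Py²) = 6.6034 m/s.

6.60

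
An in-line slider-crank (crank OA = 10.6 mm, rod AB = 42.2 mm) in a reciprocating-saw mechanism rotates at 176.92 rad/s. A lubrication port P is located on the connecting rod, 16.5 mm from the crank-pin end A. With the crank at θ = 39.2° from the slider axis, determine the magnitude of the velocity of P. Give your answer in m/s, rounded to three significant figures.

1.55

ω = 176.9 rad/s.  Crank-pin speed |V_A| = rω = 1.8754 m/s, perpendicular to OA.
Rod angle: sinφ = −(r/L) sinθ ⇒ φ = -9.135°; ω_rod = −rω cosθ/√(L²−r²sin²θ) = -34.881 rad/s.
V_P = V_A + ω_rod × AP, with AP = 0.0165 m along the rod.
Components: V_Px = −rω sinθ − a·ω_rod·sinφ = -1.2766 m/s;  V_Py = rω cosθ + a·ω_rod·cosφ = +0.88506 m/s.
|V_P| = √(V_Px² + V_Py²) = 1.5534 m/s.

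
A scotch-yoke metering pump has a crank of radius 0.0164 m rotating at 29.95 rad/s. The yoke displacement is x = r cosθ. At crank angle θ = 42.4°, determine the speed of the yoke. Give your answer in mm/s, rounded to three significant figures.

ω = 29.95 rad/s
x = r cosθ ⇒ ẋ = −rω sinθ.
|v| = rω|sinθ| = 0.0164·29.95·|sin 42.4°| = 0.3312 m/s = 331.2 mm/s.

331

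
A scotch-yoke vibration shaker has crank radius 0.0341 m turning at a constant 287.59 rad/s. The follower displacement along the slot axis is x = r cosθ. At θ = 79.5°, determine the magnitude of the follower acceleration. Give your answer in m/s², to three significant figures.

ω = 287.6 rad/s
x = r cosθ ⇒ ẍ = −rω² cosθ (ω constant).
|a| = rω²|cosθ| = 0.0341·(287.6)²·|cos 79.5°| = 513.97 m/s².

514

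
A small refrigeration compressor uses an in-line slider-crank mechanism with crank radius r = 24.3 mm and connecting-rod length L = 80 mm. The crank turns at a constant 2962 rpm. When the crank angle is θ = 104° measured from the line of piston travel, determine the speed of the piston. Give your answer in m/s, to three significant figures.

ω = 2π·2962/60 = 310.2 rad/s
For an in-line slider-crank, x = r cosθ + √(L² − r² sin²θ), so v = −rω sinθ·[1 + r cosθ/√(L² − r² sin²θ)].
With r = 0.0243 m, L = 0.08 m, θ = 104°: √(L² − r² sin²θ) = 0.076447 m.
v = −0.0243·310.2·0.97030·[1 + 0.0243·-0.24192/0.076447] = -6.7511 m/s.
|v| = 6.7511 m/s.

6.75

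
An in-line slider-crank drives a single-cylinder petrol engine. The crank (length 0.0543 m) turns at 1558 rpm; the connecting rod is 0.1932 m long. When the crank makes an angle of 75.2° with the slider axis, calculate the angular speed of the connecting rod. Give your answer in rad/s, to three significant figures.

12.2

ω = 163.2 rad/s (converted from 1558 rpm).
The rod makes angle φ with the slider axis where L sinφ = r sinθ; differentiating, L cosφ·φ̇ = r ω cosθ.
L cosφ = √(L² − r² sin²θ) = 0.18593 m.
|ω_rod| = r ω |cosθ| / √(L² − r² sin²θ) = 0.0543·163.2·0.25545/0.18593 = 12.171 rad/s.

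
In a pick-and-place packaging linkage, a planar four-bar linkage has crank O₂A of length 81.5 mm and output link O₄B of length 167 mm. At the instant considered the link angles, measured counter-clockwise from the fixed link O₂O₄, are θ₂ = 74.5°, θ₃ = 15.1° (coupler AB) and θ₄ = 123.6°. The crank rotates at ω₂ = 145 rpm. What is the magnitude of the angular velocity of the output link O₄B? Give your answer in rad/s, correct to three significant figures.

6.73

ω₂ = 15.18 rad/s (from 145 rpm).
Differentiating the loop-closure r₂e^{iθ₂}+r₃e^{iθ₃}=r₁+r₄e^{iθ₄} gives r₂ω₂e^{iθ₂}+r₃ω₃e^{iθ₃}=r₄ω₄e^{iθ₄}.
Eliminating the other unknown: ω₄ = r₂ω₂ sin(θ₂−θ₃) / [r₄ sin(θ₄−θ₃)].
Numerator sine = +0.86074; denominator sine = +0.94832.
Result = 0.0815·15.18·(+0.86074) / (0.167·(+0.94832)) = +6.726 rad/s; magnitude 6.726 rad/s.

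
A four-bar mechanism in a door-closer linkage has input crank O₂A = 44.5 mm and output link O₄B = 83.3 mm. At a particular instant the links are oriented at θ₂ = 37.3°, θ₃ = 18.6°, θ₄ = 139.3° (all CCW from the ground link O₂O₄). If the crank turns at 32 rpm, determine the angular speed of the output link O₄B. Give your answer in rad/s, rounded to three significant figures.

0.667

ω₂ = 3.351 rad/s (from 32 rpm).
Differentiating the loop-closure r₂e^{iθ₂}+r₃e^{iθ₃}=r₁+r₄e^{iθ₄} gives r₂ω₂e^{iθ₂}+r₃ω₃e^{iθ₃}=r₄ω₄e^{iθ₄}.
Eliminating the other unknown: ω₄ = r₂ω₂ sin(θ₂−θ₃) / [r₄ sin(θ₄−θ₃)].
Numerator sine = +0.32061; denominator sine = +0.85985.
Result = 0.0445·3.351·(+0.32061) / (0.0833·(+0.85985)) = +0.6675 rad/s; magnitude 0.6675 rad/s.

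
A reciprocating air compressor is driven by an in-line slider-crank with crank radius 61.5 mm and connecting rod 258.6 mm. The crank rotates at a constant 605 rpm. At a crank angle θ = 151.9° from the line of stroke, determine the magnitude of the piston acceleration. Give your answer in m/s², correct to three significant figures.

ω = 2π·605/60 = 63.36 rad/s
x(θ) = r cosθ + √(L² − r² sin²θ); with ω constant, a = ω²·d²x/dθ².
d²x/dθ² = −r cosθ − r²(cos2θ)/√u − r⁴ sin²2θ/(4u^{3/2}),  u = L² − r² sin²θ = 0.0660349 m².
Substituting r = 0.0615 m, L = 0.2586 m, θ = 151.9°: d²x/dθ² = +0.045917 m.
a = ω²·d²x/dθ² = (63.36)²·(+0.045917) = +184.31 m/s²;  |a| = 184.31 m/s².

184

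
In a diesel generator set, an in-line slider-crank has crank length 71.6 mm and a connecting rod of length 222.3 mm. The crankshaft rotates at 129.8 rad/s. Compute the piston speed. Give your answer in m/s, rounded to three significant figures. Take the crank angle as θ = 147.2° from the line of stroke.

ω = 129.8 rad/s
For an in-line slider-crank, x = r cosθ + √(L² − r² sin²θ), so v = −rω sinθ·[1 + r cosθ/√(L² − r² sin²θ)].
With r = 0.0716 m, L = 0.2223 m, θ = 147.2°: √(L² − r² sin²θ) = 0.21889 m.
v = −0.0716·129.8·0.54171·[1 + 0.0716·-0.84057/0.21889] = -3.6502 m/s.
|v| = 3.6502 m/s.

3.65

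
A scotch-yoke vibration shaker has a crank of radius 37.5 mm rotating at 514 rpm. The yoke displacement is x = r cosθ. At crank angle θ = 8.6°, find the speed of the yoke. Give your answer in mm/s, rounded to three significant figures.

302

ω = 53.83 rad/s (from 514 rpm).
x = r cosθ ⇒ ẋ = −rω sinθ.
|v| = rω|sinθ| = 0.0375·53.83·|sin 8.6°| = 0.30183 m/s = 301.83 mm/s.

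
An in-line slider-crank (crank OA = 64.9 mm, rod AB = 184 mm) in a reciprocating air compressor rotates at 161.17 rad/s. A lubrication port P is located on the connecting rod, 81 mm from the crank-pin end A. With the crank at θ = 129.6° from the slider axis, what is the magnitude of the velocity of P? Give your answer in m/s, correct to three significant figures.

8.14

ω = 161.2 rad/s.  Crank-pin speed |V_A| = rω = 10.46 m/s, perpendicular to OA.
Rod angle: sinφ = −(r/L) sinθ ⇒ φ = -15.770°; ω_rod = −rω cosθ/√(L²−r²sin²θ) = +37.653 rad/s.
V_P = V_A + ω_rod × AP, with AP = 0.081 m along the rod.
Components: V_Px = −rω sinθ − a·ω_rod·sinφ = -7.2306 m/s;  V_Py = rω cosθ + a·ω_rod·cosφ = -3.7323 m/s.
|V_P| = √(V_Px² + V_Py²) = 8.1371 m/s.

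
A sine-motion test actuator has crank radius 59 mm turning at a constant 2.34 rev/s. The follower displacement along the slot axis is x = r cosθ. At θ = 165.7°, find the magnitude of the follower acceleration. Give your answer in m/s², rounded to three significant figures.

ω = 14.7 rad/s (from 2.34 rev/s).
x = r cosθ ⇒ ẍ = −rω² cosθ (ω constant).
|a| = rω²|cosθ| = 0.059·(14.7)²·|cos 165.7°| = 12.359 m/s².

12.4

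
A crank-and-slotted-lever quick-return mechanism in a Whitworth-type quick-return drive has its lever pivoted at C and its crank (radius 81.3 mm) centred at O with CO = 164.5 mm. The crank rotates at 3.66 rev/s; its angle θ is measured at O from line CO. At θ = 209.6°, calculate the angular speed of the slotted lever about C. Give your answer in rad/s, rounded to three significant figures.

ω = 23 rad/s (from 3.66 rev/s).
Crank pin A relative to C: A = (d + r cosθ, r sinθ); lever angle φ = atan2(r sinθ, d + r cosθ).
Differentiating tanφ: φ̇ = rω(d cosθ + r)/(d² + r² + 2dr cosθ).
d² + r² + 2dr cosθ = |CA|² = 0.010413 m²;  d cosθ + r = -0.061732 m.
|ω_lever| = |0.0813·23·-0.061732| / 0.010413 = 11.084 rad/s.

11.1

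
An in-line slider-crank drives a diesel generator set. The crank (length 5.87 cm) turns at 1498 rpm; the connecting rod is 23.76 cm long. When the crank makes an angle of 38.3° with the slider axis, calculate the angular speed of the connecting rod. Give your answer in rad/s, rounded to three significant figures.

30.8

ω = 156.9 rad/s (converted from 1498 rpm).
The rod makes angle φ with the slider axis where L sinφ = r sinθ; differentiating, L cosφ·φ̇ = r ω cosθ.
L cosφ = √(L² − r² sin²θ) = 0.2348 m.
|ω_rod| = r ω |cosθ| / √(L² − r² sin²θ) = 0.0587·156.9·0.78478/0.2348 = 30.777 rad/s.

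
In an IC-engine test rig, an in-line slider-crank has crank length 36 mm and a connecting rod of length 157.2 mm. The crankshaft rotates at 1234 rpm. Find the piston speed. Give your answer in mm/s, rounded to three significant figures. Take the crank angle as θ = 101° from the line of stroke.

4360

ω = 2π·1234/60 = 129.2 rad/s
For an in-line slider-crank, x = r cosθ + √(L² − r² sin²θ), so v = −rω sinθ·[1 + r cosθ/√(L² − r² sin²θ)].
With r = 0.036 m, L = 0.1572 m, θ = 101°: √(L² − r² sin²θ) = 0.15318 m.
v = −0.036·129.2·0.98163·[1 + 0.036·-0.19081/0.15318] = -4.3618 m/s.
|v| = 4.3618 m/s = 4361.8 mm/s.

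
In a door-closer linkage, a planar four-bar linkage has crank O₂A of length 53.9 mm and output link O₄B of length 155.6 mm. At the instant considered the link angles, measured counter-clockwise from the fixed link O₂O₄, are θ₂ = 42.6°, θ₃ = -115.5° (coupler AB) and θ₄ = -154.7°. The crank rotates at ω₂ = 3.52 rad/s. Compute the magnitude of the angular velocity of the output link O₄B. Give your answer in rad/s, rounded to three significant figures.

0.720

ω₂ = 3.52 rad/s
Differentiating the loop-closure r₂e^{iθ₂}+r₃e^{iθ₃}=r₁+r₄e^{iθ₄} gives r₂ω₂e^{iθ₂}+r₃ω₃e^{iθ₃}=r₄ω₄e^{iθ₄}.
Eliminating the other unknown: ω₄ = r₂ω₂ sin(θ₂−θ₃) / [r₄ sin(θ₄−θ₃)].
Numerator sine = +0.37299; denominator sine = -0.63203.
Result = 0.0539·3.52·(+0.37299) / (0.1556·(-0.63203)) = -0.71958 rad/s; magnitude 0.71958 rad/s.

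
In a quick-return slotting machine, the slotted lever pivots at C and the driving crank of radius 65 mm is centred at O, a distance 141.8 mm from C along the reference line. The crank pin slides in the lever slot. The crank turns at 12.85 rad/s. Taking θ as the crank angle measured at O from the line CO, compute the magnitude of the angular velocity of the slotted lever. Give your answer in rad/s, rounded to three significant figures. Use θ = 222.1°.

3.15

ω = 12.85 rad/s
Crank pin A relative to C: A = (d + r cosθ, r sinθ); lever angle φ = atan2(r sinθ, d + r cosθ).
Differentiating tanφ: φ̇ = rω(d cosθ + r)/(d² + r² + 2dr cosθ).
d² + r² + 2dr cosθ = |CA|² = 0.0106547 m²;  d cosθ + r = -0.040212 m.
|ω_lever| = |0.065·12.85·-0.040212| / 0.0106547 = 3.1524 rad/s.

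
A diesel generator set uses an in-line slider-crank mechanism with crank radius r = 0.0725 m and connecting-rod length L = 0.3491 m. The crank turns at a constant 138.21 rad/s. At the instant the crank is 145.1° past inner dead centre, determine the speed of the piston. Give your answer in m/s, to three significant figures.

4.75

ω = 138.2 rad/s
For an in-line slider-crank, x = r cosθ + √(L² − r² sin²θ), so v = −rω sinθ·[1 + r cosθ/√(L² − r² sin²θ)].
With r = 0.0725 m, L = 0.3491 m, θ = 145.1°: √(L² − r² sin²θ) = 0.34663 m.
v = −0.0725·138.2·0.57215·[1 + 0.0725·-0.82015/0.34663] = -4.7496 m/s.
|v| = 4.7496 m/s.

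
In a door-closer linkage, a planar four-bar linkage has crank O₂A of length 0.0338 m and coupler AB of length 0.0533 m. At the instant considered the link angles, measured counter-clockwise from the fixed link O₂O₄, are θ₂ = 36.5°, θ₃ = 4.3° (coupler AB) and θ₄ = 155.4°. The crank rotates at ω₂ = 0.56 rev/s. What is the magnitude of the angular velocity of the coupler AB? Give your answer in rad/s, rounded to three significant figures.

4.04

ω₂ = 3.519 rad/s (from 0.56 rev/s).
Differentiating the loop-closure r₂e^{iθ₂}+r₃e^{iθ₃}=r₁+r₄e^{iθ₄} gives r₂ω₂e^{iθ₂}+r₃ω₃e^{iθ₃}=r₄ω₄e^{iθ₄}.
Eliminating the other unknown: ω₃ = r₂ω₂ sin(θ₄−θ₂) / [r₃ sin(θ₃−θ₄)].
Numerator sine = +0.87546; denominator sine = -0.48328.
Result = 0.0338·3.519·(+0.87546) / (0.0533·(-0.48328)) = -4.042 rad/s; magnitude 4.042 rad/s.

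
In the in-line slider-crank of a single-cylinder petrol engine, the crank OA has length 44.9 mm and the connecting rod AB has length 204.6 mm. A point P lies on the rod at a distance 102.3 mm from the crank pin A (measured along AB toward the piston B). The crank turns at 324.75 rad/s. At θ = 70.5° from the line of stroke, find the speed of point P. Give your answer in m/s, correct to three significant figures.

14.5

ω = 324.8 rad/s.  Crank-pin speed |V_A| = rω = 14.581 m/s, perpendicular to OA.
Rod angle: sinφ = −(r/L) sinθ ⇒ φ = -11.939°; ω_rod = −rω cosθ/√(L²−r²sin²θ) = -24.315 rad/s.
V_P = V_A + ω_rod × AP, with AP = 0.1023 m along the rod.
Components: V_Px = −rω sinθ − a·ω_rod·sinφ = -14.259 m/s;  V_Py = rω cosθ + a·ω_rod·cosφ = +2.4337 m/s.
|V_P| = √(V_Px² + V_Py²) = 14.466 m/s.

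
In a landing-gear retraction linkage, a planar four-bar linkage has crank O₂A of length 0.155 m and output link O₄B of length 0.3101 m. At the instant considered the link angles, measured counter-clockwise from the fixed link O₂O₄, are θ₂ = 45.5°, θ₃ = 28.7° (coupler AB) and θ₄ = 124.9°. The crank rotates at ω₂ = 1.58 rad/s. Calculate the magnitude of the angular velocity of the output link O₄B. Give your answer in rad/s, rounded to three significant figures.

0.230

ω₂ = 1.58 rad/s
Differentiating the loop-closure r₂e^{iθ₂}+r₃e^{iθ₃}=r₁+r₄e^{iθ₄} gives r₂ω₂e^{iθ₂}+r₃ω₃e^{iθ₃}=r₄ω₄e^{iθ₄}.
Eliminating the other unknown: ω₄ = r₂ω₂ sin(θ₂−θ₃) / [r₄ sin(θ₄−θ₃)].
Numerator sine = +0.28903; denominator sine = +0.99415.
Result = 0.155·1.58·(+0.28903) / (0.3101·(+0.99415)) = +0.2296 rad/s; magnitude 0.2296 rad/s.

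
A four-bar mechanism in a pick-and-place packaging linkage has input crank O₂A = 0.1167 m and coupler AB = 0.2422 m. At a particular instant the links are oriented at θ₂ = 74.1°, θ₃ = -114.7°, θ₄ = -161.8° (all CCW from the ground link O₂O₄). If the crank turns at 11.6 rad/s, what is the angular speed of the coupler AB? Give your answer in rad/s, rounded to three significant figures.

ω₂ = 11.6 rad/s
Differentiating the loop-closure r₂e^{iθ₂}+r₃e^{iθ₃}=r₁+r₄e^{iθ₄} gives r₂ω₂e^{iθ₂}+r₃ω₃e^{iθ₃}=r₄ω₄e^{iθ₄}.
Eliminating the other unknown: ω₃ = r₂ω₂ sin(θ₄−θ₂) / [r₃ sin(θ₃−θ₄)].
Numerator sine = +0.82806; denominator sine = +0.73254.
Result = 0.1167·11.6·(+0.82806) / (0.2422·(+0.73254)) = +6.3181 rad/s; magnitude 6.3181 rad/s.

6.32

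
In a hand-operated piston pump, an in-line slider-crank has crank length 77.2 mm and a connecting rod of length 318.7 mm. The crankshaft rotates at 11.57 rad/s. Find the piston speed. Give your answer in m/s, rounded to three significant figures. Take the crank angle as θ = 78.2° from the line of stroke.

ω = 11.57 rad/s
For an in-line slider-crank, x = r cosθ + √(L² − r² sin²θ), so v = −rω sinθ·[1 + r cosθ/√(L² − r² sin²θ)].
With r = 0.0772 m, L = 0.3187 m, θ = 78.2°: √(L² − r² sin²θ) = 0.30961 m.
v = −0.0772·11.57·0.97887·[1 + 0.0772·0.20450/0.30961] = -0.91891 m/s.
|v| = 0.91891 m/s.

0.919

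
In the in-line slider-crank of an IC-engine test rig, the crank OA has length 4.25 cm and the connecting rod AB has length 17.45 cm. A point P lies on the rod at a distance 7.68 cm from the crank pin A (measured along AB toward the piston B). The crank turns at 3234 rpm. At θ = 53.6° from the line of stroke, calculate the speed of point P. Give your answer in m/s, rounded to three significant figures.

ω = 338.7 rad/s.  Crank-pin speed |V_A| = rω = 14.393 m/s, perpendicular to OA.
Rod angle: sinφ = −(r/L) sinθ ⇒ φ = -11.305°; ω_rod = −rω cosθ/√(L²−r²sin²θ) = -49.915 rad/s.
V_P = V_A + ω_rod × AP, with AP = 0.0768 m along the rod.
Components: V_Px = −rω sinθ − a·ω_rod·sinφ = -12.336 m/s;  V_Py = rω cosθ + a·ω_rod·cosφ = +4.7821 m/s.
|V_P| = √(V_Px² + V_Py²) = 13.231 m/s.

13.2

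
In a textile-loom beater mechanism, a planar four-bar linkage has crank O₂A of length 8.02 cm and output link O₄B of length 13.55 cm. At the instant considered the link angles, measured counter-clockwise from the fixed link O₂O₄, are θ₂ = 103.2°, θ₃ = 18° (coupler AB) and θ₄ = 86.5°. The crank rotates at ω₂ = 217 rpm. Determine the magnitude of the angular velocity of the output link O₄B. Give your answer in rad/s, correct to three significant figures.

ω₂ = 22.72 rad/s (from 217 rpm).
Differentiating the loop-closure r₂e^{iθ₂}+r₃e^{iθ₃}=r₁+r₄e^{iθ₄} gives r₂ω₂e^{iθ₂}+r₃ω₃e^{iθ₃}=r₄ω₄e^{iθ₄}.
Eliminating the other unknown: ω₄ = r₂ω₂ sin(θ₂−θ₃) / [r₄ sin(θ₄−θ₃)].
Numerator sine = +0.99649; denominator sine = +0.93042.
Result = 0.0802·22.72·(+0.99649) / (0.1355·(+0.93042)) = +14.405 rad/s; magnitude 14.405 rad/s.

14.4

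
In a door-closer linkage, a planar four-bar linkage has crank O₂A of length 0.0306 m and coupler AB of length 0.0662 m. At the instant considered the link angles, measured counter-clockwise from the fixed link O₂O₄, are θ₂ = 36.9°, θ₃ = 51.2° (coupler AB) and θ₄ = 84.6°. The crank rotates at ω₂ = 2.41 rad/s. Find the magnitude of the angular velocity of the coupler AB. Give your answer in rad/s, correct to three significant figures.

ω₂ = 2.41 rad/s
Differentiating the loop-closure r₂e^{iθ₂}+r₃e^{iθ₃}=r₁+r₄e^{iθ₄} gives r₂ω₂e^{iθ₂}+r₃ω₃e^{iθ₃}=r₄ω₄e^{iθ₄}.
Eliminating the other unknown: ω₃ = r₂ω₂ sin(θ₄−θ₂) / [r₃ sin(θ₃−θ₄)].
Numerator sine = +0.73963; denominator sine = -0.55048.
Result = 0.0306·2.41·(+0.73963) / (0.0662·(-0.55048)) = -1.4968 rad/s; magnitude 1.4968 rad/s.

1.50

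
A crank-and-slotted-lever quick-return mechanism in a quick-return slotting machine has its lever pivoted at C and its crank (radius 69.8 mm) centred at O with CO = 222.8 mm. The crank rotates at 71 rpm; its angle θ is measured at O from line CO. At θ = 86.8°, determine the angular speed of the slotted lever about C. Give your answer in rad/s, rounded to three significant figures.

0.759

ω = 7.435 rad/s (from 71 rpm).
Crank pin A relative to C: A = (d + r cosθ, r sinθ); lever angle φ = atan2(r sinθ, d + r cosθ).
Differentiating tanφ: φ̇ = rω(d cosθ + r)/(d² + r² + 2dr cosθ).
d² + r² + 2dr cosθ = |CA|² = 0.0562481 m²;  d cosθ + r = +0.082237 m.
|ω_lever| = |0.0698·7.435·+0.082237| / 0.0562481 = 0.75876 rad/s.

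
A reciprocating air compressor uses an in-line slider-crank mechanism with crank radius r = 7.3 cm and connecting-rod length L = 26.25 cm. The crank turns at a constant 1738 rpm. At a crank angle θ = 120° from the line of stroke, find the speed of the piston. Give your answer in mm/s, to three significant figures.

ω = 2π·1738/60 = 182 rad/s
For an in-line slider-crank, x = r cosθ + √(L² − r² sin²θ), so v = −rω sinθ·[1 + r cosθ/√(L² − r² sin²θ)].
With r = 0.073 m, L = 0.2625 m, θ = 120°: √(L² − r² sin²θ) = 0.25477 m.
v = −0.073·182·0.86603·[1 + 0.073·-0.50000/0.25477] = -9.8578 m/s.
|v| = 9.8578 m/s = 9857.8 mm/s.

9860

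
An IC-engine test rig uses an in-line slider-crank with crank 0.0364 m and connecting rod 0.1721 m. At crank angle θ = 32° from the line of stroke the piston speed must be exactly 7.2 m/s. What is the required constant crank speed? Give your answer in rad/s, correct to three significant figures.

316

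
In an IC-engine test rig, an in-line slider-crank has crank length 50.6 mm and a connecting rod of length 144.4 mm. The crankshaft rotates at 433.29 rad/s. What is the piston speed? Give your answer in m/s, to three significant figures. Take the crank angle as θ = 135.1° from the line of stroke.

11.5

ω = 433.3 rad/s
For an in-line slider-crank, x = r cosθ + √(L² − r² sin²θ), so v = −rω sinθ·[1 + r cosθ/√(L² − r² sin²θ)].
With r = 0.0506 m, L = 0.1444 m, θ = 135.1°: √(L² − r² sin²θ) = 0.13991 m.
v = −0.0506·433.3·0.70587·[1 + 0.0506·-0.70834/0.13991] = -11.511 m/s.
|v| = 11.511 m/s.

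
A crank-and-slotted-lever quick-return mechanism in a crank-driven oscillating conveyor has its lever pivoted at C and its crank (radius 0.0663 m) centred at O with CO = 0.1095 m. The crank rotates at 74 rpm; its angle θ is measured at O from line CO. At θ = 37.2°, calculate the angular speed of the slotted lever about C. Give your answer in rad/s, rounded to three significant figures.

ω = 7.749 rad/s (from 74 rpm).
Crank pin A relative to C: A = (d + r cosθ, r sinθ); lever angle φ = atan2(r sinθ, d + r cosθ).
Differentiating tanφ: φ̇ = rω(d cosθ + r)/(d² + r² + 2dr cosθ).
d² + r² + 2dr cosθ = |CA|² = 0.0279513 m²;  d cosθ + r = +0.15352 m.
|ω_lever| = |0.0663·7.749·+0.15352| / 0.0279513 = 2.8219 rad/s.

2.82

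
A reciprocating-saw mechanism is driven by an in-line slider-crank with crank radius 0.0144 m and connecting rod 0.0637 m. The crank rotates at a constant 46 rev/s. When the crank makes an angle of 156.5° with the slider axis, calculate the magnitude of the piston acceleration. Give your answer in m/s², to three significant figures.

ω = 2π·46 = 289 rad/s
x(θ) = r cosθ + √(L² − r² sin²θ); with ω constant, a = ω²·d²x/dθ².
d²x/dθ² = −r cosθ − r²(cos2θ)/√u − r⁴ sin²2θ/(4u^{3/2}),  u = L² − r² sin²θ = 0.00402472 m².
Substituting r = 0.0144 m, L = 0.0637 m, θ = 156.5°: d²x/dθ² = +0.010954 m.
a = ω²·d²x/dθ² = (289)²·(+0.010954) = +915.06 m/s²;  |a| = 915.06 m/s².

915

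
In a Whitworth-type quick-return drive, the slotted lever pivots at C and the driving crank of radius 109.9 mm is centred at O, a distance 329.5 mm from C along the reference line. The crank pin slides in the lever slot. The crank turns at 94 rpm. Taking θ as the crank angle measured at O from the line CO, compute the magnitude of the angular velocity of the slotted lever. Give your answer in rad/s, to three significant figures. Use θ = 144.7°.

ω = 9.844 rad/s (from 94 rpm).
Crank pin A relative to C: A = (d + r cosθ, r sinθ); lever angle φ = atan2(r sinθ, d + r cosθ).
Differentiating tanφ: φ̇ = rω(d cosθ + r)/(d² + r² + 2dr cosθ).
d² + r² + 2dr cosθ = |CA|² = 0.0615402 m²;  d cosθ + r = -0.15902 m.
|ω_lever| = |0.1099·9.844·-0.15902| / 0.0615402 = 2.7954 rad/s.

2.80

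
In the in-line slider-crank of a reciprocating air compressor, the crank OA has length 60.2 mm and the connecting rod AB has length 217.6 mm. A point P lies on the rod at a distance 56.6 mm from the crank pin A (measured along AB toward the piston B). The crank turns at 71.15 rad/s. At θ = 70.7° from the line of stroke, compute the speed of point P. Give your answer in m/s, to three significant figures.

4.27

ω = 71.15 rad/s.  Crank-pin speed |V_A| = rω = 4.2832 m/s, perpendicular to OA.
Rod angle: sinφ = −(r/L) sinθ ⇒ φ = -15.136°; ω_rod = −rω cosθ/√(L²−r²sin²θ) = -6.7396 rad/s.
V_P = V_A + ω_rod × AP, with AP = 0.0566 m along the rod.
Components: V_Px = −rω sinθ − a·ω_rod·sinφ = -4.1421 m/s;  V_Py = rω cosθ + a·ω_rod·cosφ = +1.0474 m/s.
|V_P| = √(V_Px² + V_Py²) = 4.2725 m/s.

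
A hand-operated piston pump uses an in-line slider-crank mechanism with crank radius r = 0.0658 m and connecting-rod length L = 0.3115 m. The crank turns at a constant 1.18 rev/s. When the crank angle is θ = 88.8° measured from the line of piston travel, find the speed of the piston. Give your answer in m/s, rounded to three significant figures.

0.490

ω = 2π·1.18 = 7.414 rad/s
For an in-line slider-crank, x = r cosθ + √(L² − r² sin²θ), so v = −rω sinθ·[1 + r cosθ/√(L² − r² sin²θ)].
With r = 0.0658 m, L = 0.3115 m, θ = 88.8°: √(L² − r² sin²θ) = 0.30447 m.
v = −0.0658·7.414·0.99978·[1 + 0.0658·0.02094/0.30447] = -0.48995 m/s.
|v| = 0.48995 m/s.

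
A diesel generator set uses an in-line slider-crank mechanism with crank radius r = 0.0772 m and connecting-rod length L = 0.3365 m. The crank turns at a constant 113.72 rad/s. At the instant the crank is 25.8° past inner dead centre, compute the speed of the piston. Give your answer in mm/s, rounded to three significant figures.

ω = 113.7 rad/s
For an in-line slider-crank, x = r cosθ + √(L² − r² sin²θ), so v = −rω sinθ·[1 + r cosθ/√(L² − r² sin²θ)].
With r = 0.0772 m, L = 0.3365 m, θ = 25.8°: √(L² − r² sin²θ) = 0.33482 m.
v = −0.0772·113.7·0.43523·[1 + 0.0772·0.90032/0.33482] = -4.6142 m/s.
|v| = 4.6142 m/s = 4614.2 mm/s.

4610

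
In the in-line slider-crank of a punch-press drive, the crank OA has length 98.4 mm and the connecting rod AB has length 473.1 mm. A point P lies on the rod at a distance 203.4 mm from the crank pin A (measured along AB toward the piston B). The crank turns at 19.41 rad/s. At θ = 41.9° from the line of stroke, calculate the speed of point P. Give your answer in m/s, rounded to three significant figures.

ω = 19.41 rad/s.  Crank-pin speed |V_A| = rω = 1.9099 m/s, perpendicular to OA.
Rod angle: sinφ = −(r/L) sinθ ⇒ φ = -7.984°; ω_rod = −rω cosθ/√(L²−r²sin²θ) = -3.0343 rad/s.
V_P = V_A + ω_rod × AP, with AP = 0.2034 m along the rod.
Components: V_Px = −rω sinθ − a·ω_rod·sinφ = -1.3612 m/s;  V_Py = rω cosθ + a·ω_rod·cosφ = +0.81041 m/s.
|V_P| = √(V_Px² + V_Py²) = 1.5842 m/s.

1.58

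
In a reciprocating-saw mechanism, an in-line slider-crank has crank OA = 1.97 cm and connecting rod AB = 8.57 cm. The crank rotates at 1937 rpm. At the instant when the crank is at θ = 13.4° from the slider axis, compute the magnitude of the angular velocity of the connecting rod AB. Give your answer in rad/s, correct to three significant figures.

45.4

ω = 202.8 rad/s (converted from 1937 rpm).
The rod makes angle φ with the slider axis where L sinφ = r sinθ; differentiating, L cosφ·φ̇ = r ω cosθ.
L cosφ = √(L² − r² sin²θ) = 0.085578 m.
|ω_rod| = r ω |cosθ| / √(L² − r² sin²θ) = 0.0197·202.8·0.97278/0.085578 = 45.423 rad/s.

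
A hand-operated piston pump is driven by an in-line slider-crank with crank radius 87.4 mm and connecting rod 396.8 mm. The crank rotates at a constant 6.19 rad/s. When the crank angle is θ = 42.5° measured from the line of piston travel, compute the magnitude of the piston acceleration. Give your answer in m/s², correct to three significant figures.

ω = 6.19 rad/s
x(θ) = r cosθ + √(L² − r² sin²θ); with ω constant, a = ω²·d²x/dθ².
d²x/dθ² = −r cosθ − r²(cos2θ)/√u − r⁴ sin²2θ/(4u^{3/2}),  u = L² − r² sin²θ = 0.153964 m².
Substituting r = 0.0874 m, L = 0.3968 m, θ = 42.5°: d²x/dθ² = -0.066374 m.
a = ω²·d²x/dθ² = (6.19)²·(-0.066374) = -2.5432 m/s²;  |a| = 2.5432 m/s².

2.54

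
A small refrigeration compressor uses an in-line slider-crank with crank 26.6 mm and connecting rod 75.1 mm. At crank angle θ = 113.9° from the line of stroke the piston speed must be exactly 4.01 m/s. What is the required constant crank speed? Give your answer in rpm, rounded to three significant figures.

1860

For an in-line slider-crank, |v_piston| = rω|sinθ|·[1 + r cosθ/√(L² − r² sin²θ)].
With r = 0.0266 m, L = 0.0751 m, θ = 113.9°: the bracketed kinematic factor |dx/dθ| = 0.020631 m.
ω = v/|dx/dθ| = 4.01/0.020631 = 194.37 rad/s.
N = 60ω/(2π) = 1856.1 rpm.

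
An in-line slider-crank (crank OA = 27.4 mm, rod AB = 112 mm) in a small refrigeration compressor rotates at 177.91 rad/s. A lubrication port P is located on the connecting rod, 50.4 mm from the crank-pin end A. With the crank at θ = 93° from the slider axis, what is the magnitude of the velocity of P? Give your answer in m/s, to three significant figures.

ω = 177.9 rad/s.  Crank-pin speed |V_A| = rω = 4.8747 m/s, perpendicular to OA.
Rod angle: sinφ = −(r/L) sinθ ⇒ φ = -14.141°; ω_rod = −rω cosθ/√(L²−r²sin²θ) = +2.3491 rad/s.
V_P = V_A + ω_rod × AP, with AP = 0.0504 m along the rod.
Components: V_Px = −rω sinθ − a·ω_rod·sinφ = -4.8391 m/s;  V_Py = rω cosθ + a·ω_rod·cosφ = -0.14032 m/s.
|V_P| = √(V_Px² + V_Py²) = 4.8412 m/s.

4.84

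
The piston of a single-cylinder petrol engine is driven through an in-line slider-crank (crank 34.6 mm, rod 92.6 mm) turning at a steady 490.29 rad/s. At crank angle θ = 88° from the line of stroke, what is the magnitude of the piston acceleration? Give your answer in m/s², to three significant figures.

3050

ω = 490.3 rad/s
x(θ) = r cosθ + √(L² − r² sin²θ); with ω constant, a = ω²·d²x/dθ².
d²x/dθ² = −r cosθ − r²(cos2θ)/√u − r⁴ sin²2θ/(4u^{3/2}),  u = L² − r² sin²θ = 0.00737906 m².
Substituting r = 0.0346 m, L = 0.0926 m, θ = 88°: d²x/dθ² = +0.012692 m.
a = ω²·d²x/dθ² = (490.3)²·(+0.012692) = +3051 m/s²;  |a| = 3051 m/s².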